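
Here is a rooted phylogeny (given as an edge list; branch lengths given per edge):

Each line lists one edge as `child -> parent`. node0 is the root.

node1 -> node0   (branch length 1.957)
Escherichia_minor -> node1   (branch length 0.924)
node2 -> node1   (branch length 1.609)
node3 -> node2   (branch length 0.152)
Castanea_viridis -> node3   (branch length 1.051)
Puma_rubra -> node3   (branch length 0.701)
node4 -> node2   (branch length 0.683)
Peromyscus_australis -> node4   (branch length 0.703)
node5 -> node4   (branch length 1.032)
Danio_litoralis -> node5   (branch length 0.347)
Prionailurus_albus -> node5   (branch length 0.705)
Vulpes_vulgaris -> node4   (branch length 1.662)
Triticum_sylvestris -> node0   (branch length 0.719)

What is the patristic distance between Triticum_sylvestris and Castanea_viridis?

5.488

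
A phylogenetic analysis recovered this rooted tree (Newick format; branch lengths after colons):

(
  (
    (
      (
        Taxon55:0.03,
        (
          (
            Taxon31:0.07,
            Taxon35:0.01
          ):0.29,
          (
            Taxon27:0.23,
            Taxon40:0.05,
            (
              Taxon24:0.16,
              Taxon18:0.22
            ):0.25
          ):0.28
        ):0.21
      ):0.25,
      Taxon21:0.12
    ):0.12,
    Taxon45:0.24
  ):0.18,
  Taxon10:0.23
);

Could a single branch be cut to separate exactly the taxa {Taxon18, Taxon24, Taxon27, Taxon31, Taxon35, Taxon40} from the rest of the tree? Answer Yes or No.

The most recent common ancestor of these taxa subtends ((Taxon31,Taxon35),(Taxon27,Taxon40,(Taxon24,Taxon18))).
That clade has exactly 6 tips — every listed taxon and nothing else — so the group is monophyletic.

Yes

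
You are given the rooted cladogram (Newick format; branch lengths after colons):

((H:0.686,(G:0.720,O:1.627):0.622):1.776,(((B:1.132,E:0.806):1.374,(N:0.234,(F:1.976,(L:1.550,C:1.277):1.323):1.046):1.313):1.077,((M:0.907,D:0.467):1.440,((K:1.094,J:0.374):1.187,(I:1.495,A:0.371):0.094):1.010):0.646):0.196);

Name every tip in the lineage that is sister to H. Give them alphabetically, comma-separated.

G, O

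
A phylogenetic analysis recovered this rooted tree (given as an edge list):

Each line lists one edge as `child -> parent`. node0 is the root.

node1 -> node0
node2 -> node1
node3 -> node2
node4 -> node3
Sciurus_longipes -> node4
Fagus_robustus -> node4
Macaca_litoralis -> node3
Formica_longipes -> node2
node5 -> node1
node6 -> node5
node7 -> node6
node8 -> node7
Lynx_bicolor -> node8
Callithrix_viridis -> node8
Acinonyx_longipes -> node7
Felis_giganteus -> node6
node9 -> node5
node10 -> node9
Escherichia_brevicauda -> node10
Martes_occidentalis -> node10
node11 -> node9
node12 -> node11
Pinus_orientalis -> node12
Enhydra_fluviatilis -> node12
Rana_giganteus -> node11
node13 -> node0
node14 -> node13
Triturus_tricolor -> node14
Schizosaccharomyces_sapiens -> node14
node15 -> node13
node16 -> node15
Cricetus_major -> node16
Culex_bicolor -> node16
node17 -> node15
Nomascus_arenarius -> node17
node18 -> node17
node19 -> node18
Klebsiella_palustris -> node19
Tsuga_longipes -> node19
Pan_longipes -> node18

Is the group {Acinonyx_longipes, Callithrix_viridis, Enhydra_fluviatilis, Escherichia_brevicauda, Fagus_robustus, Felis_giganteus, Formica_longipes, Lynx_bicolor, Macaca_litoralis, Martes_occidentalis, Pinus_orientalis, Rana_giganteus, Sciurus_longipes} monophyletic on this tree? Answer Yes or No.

The most recent common ancestor of these taxa subtends ((((Sciurus_longipes,Fagus_robustus),Macaca_litoralis),Formica_longipes),((((Lynx_bicolor,Callithrix_viridis),Acinonyx_longipes),Felis_giganteus),((Escherichia_brevicauda,Martes_occidentalis),((Pinus_orientalis,Enhydra_fluviatilis),Rana_giganteus)))).
That clade has exactly 13 tips — every listed taxon and nothing else — so the group is monophyletic.

Yes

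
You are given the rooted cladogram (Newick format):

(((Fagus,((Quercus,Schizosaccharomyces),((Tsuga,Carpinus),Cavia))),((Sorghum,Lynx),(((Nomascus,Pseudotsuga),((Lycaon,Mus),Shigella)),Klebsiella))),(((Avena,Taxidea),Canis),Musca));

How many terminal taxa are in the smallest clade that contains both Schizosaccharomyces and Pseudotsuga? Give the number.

14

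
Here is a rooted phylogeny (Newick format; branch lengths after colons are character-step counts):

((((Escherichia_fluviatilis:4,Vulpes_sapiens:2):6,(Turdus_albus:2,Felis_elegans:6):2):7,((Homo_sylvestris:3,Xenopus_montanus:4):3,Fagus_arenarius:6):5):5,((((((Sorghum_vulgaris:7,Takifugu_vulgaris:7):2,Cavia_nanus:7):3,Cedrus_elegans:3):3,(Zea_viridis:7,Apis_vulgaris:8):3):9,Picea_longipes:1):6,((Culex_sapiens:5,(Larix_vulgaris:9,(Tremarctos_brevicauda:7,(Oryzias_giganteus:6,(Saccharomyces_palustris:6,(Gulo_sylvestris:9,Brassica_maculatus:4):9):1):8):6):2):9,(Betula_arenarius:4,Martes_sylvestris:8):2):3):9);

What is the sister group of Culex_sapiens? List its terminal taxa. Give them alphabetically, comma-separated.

Culex_sapiens attaches to the tree at the node subtending (Culex_sapiens,(Larix_vulgaris,(Tremarctos_brevicauda,(Oryzias_giganteus,(Saccharomyces_palustris,(Gulo_sylvestris,Brassica_maculatus)))))).
The other lineage descending from that same node — the sister group — is (Larix_vulgaris,(Tremarctos_brevicauda,(Oryzias_giganteus,(Saccharomyces_palustris,(Gulo_sylvestris,Brassica_maculatus))))); its 6 tips in alphabetical order are the answer.

Brassica_maculatus, Gulo_sylvestris, Larix_vulgaris, Oryzias_giganteus, Saccharomyces_palustris, Tremarctos_brevicauda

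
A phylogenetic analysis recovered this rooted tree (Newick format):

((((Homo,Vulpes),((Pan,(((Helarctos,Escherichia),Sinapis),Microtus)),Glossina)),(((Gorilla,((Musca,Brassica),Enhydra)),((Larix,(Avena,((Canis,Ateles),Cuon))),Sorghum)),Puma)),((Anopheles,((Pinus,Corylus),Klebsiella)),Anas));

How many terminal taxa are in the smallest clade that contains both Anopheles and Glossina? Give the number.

24

The MRCA of Anopheles and Glossina is the root, so the clade is the entire tree.
That clade contains 24 terminal taxa: Anas, Anopheles, Ateles, Avena, Brassica, Canis, Corylus, Cuon, Enhydra, Escherichia, Glossina, Gorilla, Helarctos, Homo, Klebsiella, Larix, Microtus, Musca, Pan, Pinus, Puma, Sinapis, Sorghum, Vulpes.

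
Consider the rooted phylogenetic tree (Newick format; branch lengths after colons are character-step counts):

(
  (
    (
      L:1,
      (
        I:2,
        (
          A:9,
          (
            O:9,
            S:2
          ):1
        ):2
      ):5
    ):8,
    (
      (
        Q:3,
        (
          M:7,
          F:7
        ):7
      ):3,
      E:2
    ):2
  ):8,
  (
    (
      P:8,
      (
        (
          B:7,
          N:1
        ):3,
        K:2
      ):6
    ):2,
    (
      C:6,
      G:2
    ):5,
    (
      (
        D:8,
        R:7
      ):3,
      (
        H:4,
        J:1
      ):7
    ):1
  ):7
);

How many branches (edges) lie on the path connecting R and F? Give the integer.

The MRCA of R and F is the root of the tree.
From R up to that node: 4 branches. From F up to the same node: 5 branches. Total: 4 + 5 = 9.

9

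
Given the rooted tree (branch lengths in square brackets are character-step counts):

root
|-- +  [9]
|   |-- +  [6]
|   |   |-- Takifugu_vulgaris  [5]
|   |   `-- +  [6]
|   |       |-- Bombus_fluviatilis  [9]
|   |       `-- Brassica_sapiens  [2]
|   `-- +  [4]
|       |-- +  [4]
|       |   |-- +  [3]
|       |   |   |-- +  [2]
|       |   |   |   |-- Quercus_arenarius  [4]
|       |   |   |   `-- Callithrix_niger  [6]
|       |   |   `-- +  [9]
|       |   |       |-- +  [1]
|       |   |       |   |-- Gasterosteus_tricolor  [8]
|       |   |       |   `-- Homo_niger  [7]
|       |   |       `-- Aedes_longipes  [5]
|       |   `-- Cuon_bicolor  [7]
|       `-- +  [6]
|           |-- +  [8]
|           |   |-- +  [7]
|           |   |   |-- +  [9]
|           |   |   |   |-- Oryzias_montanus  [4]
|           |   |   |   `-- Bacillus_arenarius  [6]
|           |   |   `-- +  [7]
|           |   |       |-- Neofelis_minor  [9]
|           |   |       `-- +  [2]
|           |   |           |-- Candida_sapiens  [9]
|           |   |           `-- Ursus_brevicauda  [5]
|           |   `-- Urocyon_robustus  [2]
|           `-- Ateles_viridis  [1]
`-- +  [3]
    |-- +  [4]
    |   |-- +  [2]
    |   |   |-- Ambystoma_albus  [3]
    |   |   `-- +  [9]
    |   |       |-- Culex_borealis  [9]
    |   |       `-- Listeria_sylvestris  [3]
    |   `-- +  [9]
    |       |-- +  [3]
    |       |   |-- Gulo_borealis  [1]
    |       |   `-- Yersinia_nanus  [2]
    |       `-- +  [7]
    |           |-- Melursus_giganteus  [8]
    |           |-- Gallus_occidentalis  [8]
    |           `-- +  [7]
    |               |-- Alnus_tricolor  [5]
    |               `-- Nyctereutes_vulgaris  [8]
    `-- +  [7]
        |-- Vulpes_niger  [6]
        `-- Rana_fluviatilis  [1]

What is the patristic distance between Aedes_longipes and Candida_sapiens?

The path runs Aedes_longipes → … → MRCA → … → Candida_sapiens; the MRCA is the node subtending ((((Quercus_arenarius,Callithrix_niger),((Gasterosteus_tricolor,Homo_niger),Aedes_longipes)),Cuon_bicolor),((((Oryzias_montanus,Bacillus_arenarius),(Neofelis_minor,(Candida_sapiens,Ursus_brevicauda))),Urocyon_robustus),Ateles_viridis)).
Branch lengths along that path: 5 + 9 + 3 + 4 + 6 + 8 + 7 + 7 + 2 + 9 = 60.

60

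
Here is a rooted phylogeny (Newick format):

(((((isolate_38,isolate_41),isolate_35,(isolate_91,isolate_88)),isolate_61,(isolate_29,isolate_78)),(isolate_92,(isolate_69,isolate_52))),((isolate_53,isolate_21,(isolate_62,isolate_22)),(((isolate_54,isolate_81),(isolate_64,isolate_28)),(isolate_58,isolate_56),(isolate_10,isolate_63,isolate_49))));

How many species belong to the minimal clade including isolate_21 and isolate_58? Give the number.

The MRCA of isolate_21 and isolate_58 is the node subtending ((isolate_53,isolate_21,(isolate_62,isolate_22)),(((isolate_54,isolate_81),(isolate_64,isolate_28)),(isolate_58,isolate_56),(isolate_10,isolate_63,isolate_49))).
That clade contains 13 terminal taxa: isolate_10, isolate_21, isolate_22, isolate_28, isolate_49, isolate_53, isolate_54, isolate_56, isolate_58, isolate_62, isolate_63, isolate_64, isolate_81.

13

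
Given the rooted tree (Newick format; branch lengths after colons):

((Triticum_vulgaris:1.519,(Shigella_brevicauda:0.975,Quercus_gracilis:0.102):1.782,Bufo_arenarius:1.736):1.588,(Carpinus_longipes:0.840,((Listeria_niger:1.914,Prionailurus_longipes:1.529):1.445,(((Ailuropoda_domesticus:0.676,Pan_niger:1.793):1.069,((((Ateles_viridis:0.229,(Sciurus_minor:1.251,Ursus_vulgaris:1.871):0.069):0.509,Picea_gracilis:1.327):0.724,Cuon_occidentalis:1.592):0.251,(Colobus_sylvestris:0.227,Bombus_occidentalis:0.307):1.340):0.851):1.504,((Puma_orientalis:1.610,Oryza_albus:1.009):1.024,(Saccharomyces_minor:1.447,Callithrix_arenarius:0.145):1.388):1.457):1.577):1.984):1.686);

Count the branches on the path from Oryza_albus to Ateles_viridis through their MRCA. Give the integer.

The MRCA of Oryza_albus and Ateles_viridis is the node subtending (((Ailuropoda_domesticus,Pan_niger),((((Ateles_viridis,(Sciurus_minor,Ursus_vulgaris)),Picea_gracilis),Cuon_occidentalis),(Colobus_sylvestris,Bombus_occidentalis))),((Puma_orientalis,Oryza_albus),(Saccharomyces_minor,Callithrix_arenarius))).
From Oryza_albus up to that node: 3 branches. From Ateles_viridis up to the same node: 6 branches. Total: 3 + 6 = 9.

9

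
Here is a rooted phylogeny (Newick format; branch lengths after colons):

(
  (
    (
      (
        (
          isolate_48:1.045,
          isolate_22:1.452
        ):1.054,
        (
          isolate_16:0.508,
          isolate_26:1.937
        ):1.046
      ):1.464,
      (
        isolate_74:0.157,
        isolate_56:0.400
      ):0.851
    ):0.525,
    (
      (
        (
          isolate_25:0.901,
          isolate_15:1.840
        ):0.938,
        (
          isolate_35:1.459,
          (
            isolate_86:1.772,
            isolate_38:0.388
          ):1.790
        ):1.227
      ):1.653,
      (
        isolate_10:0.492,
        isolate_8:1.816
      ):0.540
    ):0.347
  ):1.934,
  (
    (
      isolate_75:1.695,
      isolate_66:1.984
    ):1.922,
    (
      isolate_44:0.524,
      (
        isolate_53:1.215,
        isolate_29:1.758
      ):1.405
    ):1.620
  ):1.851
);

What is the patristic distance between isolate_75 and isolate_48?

The path runs isolate_75 → … → MRCA → … → isolate_48; the MRCA is the root of the tree.
Branch lengths along that path: 1.695 + 1.922 + 1.851 + 1.934 + 0.525 + 1.464 + 1.054 + 1.045 = 11.490.

11.490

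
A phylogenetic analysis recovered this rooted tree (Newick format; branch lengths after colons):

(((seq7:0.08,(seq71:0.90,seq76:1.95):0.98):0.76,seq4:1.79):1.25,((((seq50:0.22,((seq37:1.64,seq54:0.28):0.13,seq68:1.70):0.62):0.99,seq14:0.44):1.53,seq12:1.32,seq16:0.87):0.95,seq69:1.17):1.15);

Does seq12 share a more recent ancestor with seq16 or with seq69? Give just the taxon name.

seq16

The MRCA of seq12 and seq16 subtends (((seq50,((seq37,seq54),seq68)),seq14),seq12,seq16) (7 taxa).
The MRCA of seq12 and seq69 subtends ((((seq50,((seq37,seq54),seq68)),seq14),seq12,seq16),seq69) (8 taxa).
The first is nested inside the second, so seq12 shares a more recent common ancestor with seq16.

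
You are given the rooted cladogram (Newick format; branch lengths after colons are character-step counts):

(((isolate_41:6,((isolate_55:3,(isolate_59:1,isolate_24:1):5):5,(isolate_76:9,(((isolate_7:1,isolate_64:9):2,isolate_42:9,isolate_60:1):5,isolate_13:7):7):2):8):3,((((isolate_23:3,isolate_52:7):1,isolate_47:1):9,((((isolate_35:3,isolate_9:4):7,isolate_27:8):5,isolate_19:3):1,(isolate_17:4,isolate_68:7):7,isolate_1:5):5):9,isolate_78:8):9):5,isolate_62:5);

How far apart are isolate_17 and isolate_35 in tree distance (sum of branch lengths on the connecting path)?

27

The path runs isolate_17 → … → MRCA → … → isolate_35; the MRCA is the node subtending ((((isolate_35,isolate_9),isolate_27),isolate_19),(isolate_17,isolate_68),isolate_1).
Branch lengths along that path: 4 + 7 + 1 + 5 + 7 + 3 = 27.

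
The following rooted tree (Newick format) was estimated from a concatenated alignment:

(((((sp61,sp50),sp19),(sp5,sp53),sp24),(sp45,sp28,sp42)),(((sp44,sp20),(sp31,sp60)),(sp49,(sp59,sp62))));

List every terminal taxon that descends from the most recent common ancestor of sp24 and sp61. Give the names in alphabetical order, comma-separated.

Tracing sp24: it sits inside (((sp61,sp50),sp19),(sp5,sp53),sp24).
Tracing sp61: it sits inside (sp61,sp50).
The smallest clade enclosing both is (((sp61,sp50),sp19),(sp5,sp53),sp24); the answer is its 6 terminal taxa in alphabetical order.

sp19, sp24, sp5, sp50, sp53, sp61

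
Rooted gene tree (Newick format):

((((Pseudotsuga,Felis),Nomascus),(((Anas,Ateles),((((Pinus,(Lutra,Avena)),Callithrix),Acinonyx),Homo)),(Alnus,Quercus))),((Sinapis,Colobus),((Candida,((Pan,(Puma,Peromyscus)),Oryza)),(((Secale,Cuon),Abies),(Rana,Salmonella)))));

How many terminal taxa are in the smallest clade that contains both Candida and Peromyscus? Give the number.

5

The MRCA of Candida and Peromyscus is the node subtending (Candida,((Pan,(Puma,Peromyscus)),Oryza)).
That clade contains 5 terminal taxa: Candida, Oryza, Pan, Peromyscus, Puma.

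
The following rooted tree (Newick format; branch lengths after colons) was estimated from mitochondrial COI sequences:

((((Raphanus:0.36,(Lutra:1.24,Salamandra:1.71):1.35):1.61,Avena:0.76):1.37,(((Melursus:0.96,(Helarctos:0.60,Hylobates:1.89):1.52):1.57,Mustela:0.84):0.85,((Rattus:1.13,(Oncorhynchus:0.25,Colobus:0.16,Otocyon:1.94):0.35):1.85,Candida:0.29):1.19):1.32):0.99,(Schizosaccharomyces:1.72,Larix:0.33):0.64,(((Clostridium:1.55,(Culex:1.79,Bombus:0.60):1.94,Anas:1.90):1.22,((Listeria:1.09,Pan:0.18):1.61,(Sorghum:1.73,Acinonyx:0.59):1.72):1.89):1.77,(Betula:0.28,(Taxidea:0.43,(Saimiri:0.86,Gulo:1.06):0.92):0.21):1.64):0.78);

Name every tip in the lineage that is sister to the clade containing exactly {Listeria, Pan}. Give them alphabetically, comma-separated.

The clade containing exactly {Listeria, Pan} attaches to the tree at the node subtending ((Listeria,Pan),(Sorghum,Acinonyx)).
The other lineage descending from that same node — the sister group — is (Sorghum,Acinonyx); its 2 tips in alphabetical order are the answer.

Acinonyx, Sorghum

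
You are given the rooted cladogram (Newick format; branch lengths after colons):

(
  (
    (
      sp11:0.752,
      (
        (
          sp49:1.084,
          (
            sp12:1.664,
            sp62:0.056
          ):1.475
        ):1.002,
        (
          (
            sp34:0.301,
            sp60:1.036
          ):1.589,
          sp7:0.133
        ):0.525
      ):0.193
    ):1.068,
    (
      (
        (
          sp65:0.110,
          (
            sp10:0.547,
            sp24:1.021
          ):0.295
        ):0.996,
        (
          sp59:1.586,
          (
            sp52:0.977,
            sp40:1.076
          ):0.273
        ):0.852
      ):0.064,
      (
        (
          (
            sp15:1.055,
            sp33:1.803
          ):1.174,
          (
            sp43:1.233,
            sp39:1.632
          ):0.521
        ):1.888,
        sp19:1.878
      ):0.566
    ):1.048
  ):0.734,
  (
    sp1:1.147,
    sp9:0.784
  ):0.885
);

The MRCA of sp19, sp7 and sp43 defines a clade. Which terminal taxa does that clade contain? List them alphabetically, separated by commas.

Tracing sp19: it sits inside (((sp15,sp33),(sp43,sp39)),sp19).
Tracing sp7: it sits inside ((sp34,sp60),sp7).
Tracing sp43: it sits inside (sp43,sp39).
The smallest clade enclosing all 3 is ((sp11,((sp49,(sp12,sp62)),((sp34,sp60),sp7))),(((sp65,(sp10,sp24)),(sp59,(sp52,sp40))),(((sp15,sp33),(sp43,sp39)),sp19))); the answer is its 18 terminal taxa in alphabetical order.

sp10, sp11, sp12, sp15, sp19, sp24, sp33, sp34, sp39, sp40, sp43, sp49, sp52, sp59, sp60, sp62, sp65, sp7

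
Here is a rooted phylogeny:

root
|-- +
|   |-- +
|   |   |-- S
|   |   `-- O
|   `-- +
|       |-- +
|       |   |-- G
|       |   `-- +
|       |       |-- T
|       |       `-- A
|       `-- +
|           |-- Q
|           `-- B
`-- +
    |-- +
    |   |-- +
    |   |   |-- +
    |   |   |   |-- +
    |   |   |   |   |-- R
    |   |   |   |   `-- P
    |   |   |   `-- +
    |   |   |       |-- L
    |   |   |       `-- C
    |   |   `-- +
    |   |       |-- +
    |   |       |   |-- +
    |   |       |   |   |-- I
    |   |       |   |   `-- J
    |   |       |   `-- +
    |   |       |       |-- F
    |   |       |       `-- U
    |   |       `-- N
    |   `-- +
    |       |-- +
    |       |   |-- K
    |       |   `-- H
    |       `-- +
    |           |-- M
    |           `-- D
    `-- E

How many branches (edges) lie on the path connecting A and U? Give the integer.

The MRCA of A and U is the root of the tree.
From A up to that node: 5 branches. From U up to the same node: 7 branches. Total: 5 + 7 = 12.

12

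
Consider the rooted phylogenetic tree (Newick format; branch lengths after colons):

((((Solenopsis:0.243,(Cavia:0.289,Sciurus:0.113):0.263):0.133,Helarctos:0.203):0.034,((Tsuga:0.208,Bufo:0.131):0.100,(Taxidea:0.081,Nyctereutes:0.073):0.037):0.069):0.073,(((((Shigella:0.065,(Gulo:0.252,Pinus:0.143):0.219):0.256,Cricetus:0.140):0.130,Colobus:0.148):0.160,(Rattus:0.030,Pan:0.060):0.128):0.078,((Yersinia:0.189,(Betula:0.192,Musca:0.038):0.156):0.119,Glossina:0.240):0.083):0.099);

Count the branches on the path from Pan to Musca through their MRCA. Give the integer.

The MRCA of Pan and Musca is the node subtending (((((Shigella,(Gulo,Pinus)),Cricetus),Colobus),(Rattus,Pan)),((Yersinia,(Betula,Musca)),Glossina)).
From Pan up to that node: 3 branches. From Musca up to the same node: 4 branches. Total: 3 + 4 = 7.

7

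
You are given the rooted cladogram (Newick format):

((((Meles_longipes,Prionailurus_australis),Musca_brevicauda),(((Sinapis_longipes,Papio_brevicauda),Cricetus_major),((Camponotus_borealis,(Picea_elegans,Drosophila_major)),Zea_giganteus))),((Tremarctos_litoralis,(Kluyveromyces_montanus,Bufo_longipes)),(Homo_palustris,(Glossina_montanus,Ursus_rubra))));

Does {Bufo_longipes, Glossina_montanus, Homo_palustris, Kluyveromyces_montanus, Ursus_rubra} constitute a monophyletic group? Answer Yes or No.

The MRCA of the listed taxa subtends ((Tremarctos_litoralis,(Kluyveromyces_montanus,Bufo_longipes)),(Homo_palustris,(Glossina_montanus,Ursus_rubra))).
That clade also contains Tremarctos_litoralis, which is not in the proposed group, so the group is not monophyletic.

No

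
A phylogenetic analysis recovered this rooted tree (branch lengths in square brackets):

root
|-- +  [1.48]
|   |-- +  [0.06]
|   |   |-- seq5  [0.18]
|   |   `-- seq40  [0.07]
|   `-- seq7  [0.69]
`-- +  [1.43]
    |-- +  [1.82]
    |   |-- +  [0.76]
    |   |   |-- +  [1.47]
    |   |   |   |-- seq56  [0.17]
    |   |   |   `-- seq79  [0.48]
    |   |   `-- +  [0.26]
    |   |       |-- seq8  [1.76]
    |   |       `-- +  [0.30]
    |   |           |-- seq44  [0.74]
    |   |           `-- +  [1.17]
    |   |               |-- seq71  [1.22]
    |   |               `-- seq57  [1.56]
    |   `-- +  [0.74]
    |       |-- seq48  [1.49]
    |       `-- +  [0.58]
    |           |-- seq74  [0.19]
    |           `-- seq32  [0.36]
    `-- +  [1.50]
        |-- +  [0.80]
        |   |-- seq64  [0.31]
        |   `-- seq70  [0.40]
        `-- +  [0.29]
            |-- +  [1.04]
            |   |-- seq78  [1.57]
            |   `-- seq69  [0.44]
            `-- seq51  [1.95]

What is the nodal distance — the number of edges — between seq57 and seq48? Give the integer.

7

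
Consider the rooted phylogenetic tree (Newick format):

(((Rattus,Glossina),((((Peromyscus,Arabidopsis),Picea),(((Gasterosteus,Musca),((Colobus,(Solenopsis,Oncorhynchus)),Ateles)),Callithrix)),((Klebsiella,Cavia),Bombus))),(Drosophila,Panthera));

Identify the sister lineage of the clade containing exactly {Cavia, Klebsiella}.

Bombus

The clade containing exactly {Cavia, Klebsiella} attaches to the tree at the node subtending ((Klebsiella,Cavia),Bombus).
The other lineage descending from that same node — the sister group — is the single tip Bombus.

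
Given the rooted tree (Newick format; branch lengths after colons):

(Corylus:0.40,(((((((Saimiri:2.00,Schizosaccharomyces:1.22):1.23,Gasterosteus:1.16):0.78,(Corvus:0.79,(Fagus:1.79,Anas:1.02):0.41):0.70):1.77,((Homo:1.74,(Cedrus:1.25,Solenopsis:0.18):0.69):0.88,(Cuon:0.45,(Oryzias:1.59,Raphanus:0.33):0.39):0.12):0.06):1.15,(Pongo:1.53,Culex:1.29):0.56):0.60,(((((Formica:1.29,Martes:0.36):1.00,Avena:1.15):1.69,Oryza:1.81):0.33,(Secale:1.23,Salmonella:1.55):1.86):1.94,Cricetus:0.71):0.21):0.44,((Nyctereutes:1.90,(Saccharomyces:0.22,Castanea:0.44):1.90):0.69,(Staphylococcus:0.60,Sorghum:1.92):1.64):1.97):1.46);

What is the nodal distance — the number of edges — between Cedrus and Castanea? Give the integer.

The MRCA of Cedrus and Castanea is the node subtending (((((((Saimiri,Schizosaccharomyces),Gasterosteus),(Corvus,(Fagus,Anas))),((Homo,(Cedrus,Solenopsis)),(Cuon,(Oryzias,Raphanus)))),(Pongo,Culex)),(((((Formica,Martes),Avena),Oryza),(Secale,Salmonella)),Cricetus)),((Nyctereutes,(Saccharomyces,Castanea)),(Staphylococcus,Sorghum))).
From Cedrus up to that node: 7 branches. From Castanea up to the same node: 4 branches. Total: 7 + 4 = 11.

11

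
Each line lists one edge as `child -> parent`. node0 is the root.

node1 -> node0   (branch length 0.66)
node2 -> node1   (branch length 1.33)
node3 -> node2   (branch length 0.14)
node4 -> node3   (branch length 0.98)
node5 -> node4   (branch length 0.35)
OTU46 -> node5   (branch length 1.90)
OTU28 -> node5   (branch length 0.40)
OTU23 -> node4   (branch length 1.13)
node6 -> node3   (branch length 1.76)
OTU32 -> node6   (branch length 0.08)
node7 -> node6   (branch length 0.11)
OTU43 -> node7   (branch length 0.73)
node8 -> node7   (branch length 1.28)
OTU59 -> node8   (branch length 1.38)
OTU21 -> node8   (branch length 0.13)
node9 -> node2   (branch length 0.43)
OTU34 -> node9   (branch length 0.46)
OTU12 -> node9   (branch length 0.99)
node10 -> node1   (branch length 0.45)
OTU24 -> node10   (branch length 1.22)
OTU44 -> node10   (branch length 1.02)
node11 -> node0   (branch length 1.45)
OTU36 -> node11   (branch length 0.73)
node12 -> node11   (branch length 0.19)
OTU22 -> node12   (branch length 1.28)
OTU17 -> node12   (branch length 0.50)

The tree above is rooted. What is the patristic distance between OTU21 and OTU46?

6.51

The path runs OTU21 → … → MRCA → … → OTU46; the MRCA is the node subtending (((OTU46,OTU28),OTU23),(OTU32,(OTU43,(OTU59,OTU21)))).
Branch lengths along that path: 0.13 + 1.28 + 0.11 + 1.76 + 0.98 + 0.35 + 1.90 = 6.51.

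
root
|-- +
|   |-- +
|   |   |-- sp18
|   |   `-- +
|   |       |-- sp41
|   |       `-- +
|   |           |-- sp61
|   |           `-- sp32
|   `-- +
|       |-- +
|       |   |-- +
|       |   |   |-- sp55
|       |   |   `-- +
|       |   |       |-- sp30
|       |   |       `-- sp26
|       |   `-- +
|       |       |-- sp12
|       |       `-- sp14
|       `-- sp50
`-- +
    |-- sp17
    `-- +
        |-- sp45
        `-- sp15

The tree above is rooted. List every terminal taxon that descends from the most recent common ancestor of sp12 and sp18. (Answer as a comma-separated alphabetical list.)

sp12, sp14, sp18, sp26, sp30, sp32, sp41, sp50, sp55, sp61

Tracing sp12: it sits inside (sp12,sp14).
Tracing sp18: it sits inside (sp18,(sp41,(sp61,sp32))).
The smallest clade enclosing both is ((sp18,(sp41,(sp61,sp32))),(((sp55,(sp30,sp26)),(sp12,sp14)),sp50)); the answer is its 10 terminal taxa in alphabetical order.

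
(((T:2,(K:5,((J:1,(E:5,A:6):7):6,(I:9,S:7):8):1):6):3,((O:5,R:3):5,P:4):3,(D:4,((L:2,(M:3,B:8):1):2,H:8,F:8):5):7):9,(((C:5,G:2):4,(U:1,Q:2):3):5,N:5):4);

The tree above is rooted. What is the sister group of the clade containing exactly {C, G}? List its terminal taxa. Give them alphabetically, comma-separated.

The clade containing exactly {C, G} attaches to the tree at the node subtending ((C,G),(U,Q)).
The other lineage descending from that same node — the sister group — is (U,Q); its 2 tips in alphabetical order are the answer.

Q, U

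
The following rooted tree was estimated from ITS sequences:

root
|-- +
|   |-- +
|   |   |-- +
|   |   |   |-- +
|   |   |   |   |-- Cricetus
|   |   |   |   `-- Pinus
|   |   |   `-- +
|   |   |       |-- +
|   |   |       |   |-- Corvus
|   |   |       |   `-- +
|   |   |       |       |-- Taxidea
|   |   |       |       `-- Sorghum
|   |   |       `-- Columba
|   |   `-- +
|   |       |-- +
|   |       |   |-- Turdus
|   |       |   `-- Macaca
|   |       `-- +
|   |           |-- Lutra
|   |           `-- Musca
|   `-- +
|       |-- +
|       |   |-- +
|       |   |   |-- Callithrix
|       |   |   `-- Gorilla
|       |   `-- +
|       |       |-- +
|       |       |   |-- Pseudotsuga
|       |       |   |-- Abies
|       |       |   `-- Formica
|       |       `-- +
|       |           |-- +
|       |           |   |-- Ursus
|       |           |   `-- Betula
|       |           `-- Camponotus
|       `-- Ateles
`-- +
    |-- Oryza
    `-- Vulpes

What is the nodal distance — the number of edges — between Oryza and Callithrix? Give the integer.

7

The MRCA of Oryza and Callithrix is the root of the tree.
From Oryza up to that node: 2 branches. From Callithrix up to the same node: 5 branches. Total: 2 + 5 = 7.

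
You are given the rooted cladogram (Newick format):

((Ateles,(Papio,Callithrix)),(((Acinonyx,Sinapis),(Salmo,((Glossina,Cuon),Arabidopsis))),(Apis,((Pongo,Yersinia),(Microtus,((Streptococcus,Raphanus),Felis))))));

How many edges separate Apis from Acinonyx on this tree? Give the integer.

5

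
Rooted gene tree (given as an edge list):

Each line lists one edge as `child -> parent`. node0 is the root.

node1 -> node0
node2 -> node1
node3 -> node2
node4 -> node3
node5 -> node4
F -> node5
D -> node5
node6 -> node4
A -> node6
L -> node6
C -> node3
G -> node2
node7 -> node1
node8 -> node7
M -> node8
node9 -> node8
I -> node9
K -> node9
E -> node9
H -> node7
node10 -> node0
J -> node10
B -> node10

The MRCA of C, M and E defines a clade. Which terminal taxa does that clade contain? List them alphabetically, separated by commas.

A, C, D, E, F, G, H, I, K, L, M

Tracing C: it sits inside (((F,D),(A,L)),C).
Tracing M: it sits inside (M,(I,K,E)).
Tracing E: it sits inside (I,K,E).
The smallest clade enclosing all 3 is (((((F,D),(A,L)),C),G),((M,(I,K,E)),H)); the answer is its 11 terminal taxa in alphabetical order.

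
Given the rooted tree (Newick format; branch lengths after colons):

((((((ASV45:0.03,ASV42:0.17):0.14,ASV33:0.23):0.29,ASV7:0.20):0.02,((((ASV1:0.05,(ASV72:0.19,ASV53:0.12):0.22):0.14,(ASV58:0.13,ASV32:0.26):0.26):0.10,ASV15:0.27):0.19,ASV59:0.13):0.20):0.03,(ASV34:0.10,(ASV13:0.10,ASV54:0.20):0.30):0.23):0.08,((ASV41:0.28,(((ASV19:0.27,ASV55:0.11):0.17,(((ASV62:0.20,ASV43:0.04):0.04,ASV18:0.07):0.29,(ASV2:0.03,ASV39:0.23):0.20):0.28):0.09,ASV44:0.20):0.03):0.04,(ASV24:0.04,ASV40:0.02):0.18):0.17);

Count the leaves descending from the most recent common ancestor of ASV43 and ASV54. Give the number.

25

The MRCA of ASV43 and ASV54 is the root, so the clade is the entire tree.
That clade contains 25 terminal taxa: ASV1, ASV13, ASV15, ASV18, ASV19, ASV2, ASV24, ASV32, ASV33, ASV34, ASV39, ASV40, ASV41, ASV42, ASV43, ASV44, ASV45, ASV53, ASV54, ASV55, ASV58, ASV59, ASV62, ASV7, ASV72.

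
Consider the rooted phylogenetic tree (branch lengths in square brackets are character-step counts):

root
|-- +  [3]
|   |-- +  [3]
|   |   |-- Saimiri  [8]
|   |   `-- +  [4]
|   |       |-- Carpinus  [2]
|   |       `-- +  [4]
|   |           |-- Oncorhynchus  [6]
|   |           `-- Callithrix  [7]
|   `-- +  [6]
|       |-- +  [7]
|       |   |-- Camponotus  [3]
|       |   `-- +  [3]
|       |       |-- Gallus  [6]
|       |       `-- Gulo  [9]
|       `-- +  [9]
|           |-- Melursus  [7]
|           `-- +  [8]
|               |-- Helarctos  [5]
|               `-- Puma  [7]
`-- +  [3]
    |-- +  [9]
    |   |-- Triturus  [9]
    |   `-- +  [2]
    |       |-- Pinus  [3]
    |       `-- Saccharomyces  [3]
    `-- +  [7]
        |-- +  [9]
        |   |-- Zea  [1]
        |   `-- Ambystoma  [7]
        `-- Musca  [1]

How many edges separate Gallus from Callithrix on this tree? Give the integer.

The MRCA of Gallus and Callithrix is the node subtending ((Saimiri,(Carpinus,(Oncorhynchus,Callithrix))),((Camponotus,(Gallus,Gulo)),(Melursus,(Helarctos,Puma)))).
From Gallus up to that node: 4 branches. From Callithrix up to the same node: 4 branches. Total: 4 + 4 = 8.

8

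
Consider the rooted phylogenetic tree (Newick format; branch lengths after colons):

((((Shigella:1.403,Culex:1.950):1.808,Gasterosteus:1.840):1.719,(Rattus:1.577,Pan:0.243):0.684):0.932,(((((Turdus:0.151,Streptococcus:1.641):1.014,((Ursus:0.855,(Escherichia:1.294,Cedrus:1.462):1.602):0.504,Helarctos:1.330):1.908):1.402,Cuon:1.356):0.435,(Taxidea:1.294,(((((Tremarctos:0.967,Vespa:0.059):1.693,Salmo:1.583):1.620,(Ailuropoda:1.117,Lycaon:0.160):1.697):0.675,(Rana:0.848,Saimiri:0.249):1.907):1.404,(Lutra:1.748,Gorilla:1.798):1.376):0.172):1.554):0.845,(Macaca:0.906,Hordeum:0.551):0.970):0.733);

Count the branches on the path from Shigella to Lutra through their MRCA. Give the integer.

10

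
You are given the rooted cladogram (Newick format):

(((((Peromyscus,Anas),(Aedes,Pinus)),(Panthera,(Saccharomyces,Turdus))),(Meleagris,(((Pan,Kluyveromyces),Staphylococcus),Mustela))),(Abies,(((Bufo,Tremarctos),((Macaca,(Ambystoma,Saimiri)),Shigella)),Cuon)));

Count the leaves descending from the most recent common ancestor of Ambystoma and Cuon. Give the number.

7

The MRCA of Ambystoma and Cuon is the node subtending (((Bufo,Tremarctos),((Macaca,(Ambystoma,Saimiri)),Shigella)),Cuon).
That clade contains 7 terminal taxa: Ambystoma, Bufo, Cuon, Macaca, Saimiri, Shigella, Tremarctos.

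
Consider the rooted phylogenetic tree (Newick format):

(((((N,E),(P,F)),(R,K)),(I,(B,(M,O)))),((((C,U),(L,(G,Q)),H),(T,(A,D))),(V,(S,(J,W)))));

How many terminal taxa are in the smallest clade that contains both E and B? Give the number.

10

The MRCA of E and B is the node subtending ((((N,E),(P,F)),(R,K)),(I,(B,(M,O)))).
That clade contains 10 terminal taxa: B, E, F, I, K, M, N, O, P, R.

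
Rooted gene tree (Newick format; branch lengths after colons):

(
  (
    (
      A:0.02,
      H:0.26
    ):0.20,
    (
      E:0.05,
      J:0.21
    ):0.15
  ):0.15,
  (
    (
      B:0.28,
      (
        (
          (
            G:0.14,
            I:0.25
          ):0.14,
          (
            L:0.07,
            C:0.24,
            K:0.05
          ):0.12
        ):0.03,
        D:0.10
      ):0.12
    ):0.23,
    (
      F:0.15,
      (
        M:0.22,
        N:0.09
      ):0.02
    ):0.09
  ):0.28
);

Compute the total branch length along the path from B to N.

0.71

The path runs B → … → MRCA → … → N; the MRCA is the node subtending ((B,(((G,I),(L,C,K)),D)),(F,(M,N))).
Branch lengths along that path: 0.28 + 0.23 + 0.09 + 0.02 + 0.09 = 0.71.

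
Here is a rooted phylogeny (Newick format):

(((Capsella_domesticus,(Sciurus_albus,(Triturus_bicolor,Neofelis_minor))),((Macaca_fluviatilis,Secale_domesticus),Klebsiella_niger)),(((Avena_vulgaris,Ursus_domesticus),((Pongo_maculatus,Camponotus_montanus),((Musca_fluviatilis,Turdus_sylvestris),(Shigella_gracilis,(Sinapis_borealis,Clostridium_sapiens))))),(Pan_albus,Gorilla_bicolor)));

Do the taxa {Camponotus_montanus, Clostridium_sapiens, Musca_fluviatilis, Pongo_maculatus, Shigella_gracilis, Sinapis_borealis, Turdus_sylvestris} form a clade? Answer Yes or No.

Yes

The most recent common ancestor of these taxa subtends ((Pongo_maculatus,Camponotus_montanus),((Musca_fluviatilis,Turdus_sylvestris),(Shigella_gracilis,(Sinapis_borealis,Clostridium_sapiens)))).
That clade has exactly 7 tips — every listed taxon and nothing else — so the group is monophyletic.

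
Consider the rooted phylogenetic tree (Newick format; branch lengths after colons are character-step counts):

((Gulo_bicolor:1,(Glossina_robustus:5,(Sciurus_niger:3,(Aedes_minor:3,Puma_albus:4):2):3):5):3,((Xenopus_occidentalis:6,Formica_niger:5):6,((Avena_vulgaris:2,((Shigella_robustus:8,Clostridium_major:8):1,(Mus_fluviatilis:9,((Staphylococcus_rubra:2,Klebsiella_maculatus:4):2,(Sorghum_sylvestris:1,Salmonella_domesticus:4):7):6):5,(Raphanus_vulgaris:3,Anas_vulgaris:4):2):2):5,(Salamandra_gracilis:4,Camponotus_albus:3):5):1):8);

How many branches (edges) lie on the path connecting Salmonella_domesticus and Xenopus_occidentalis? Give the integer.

9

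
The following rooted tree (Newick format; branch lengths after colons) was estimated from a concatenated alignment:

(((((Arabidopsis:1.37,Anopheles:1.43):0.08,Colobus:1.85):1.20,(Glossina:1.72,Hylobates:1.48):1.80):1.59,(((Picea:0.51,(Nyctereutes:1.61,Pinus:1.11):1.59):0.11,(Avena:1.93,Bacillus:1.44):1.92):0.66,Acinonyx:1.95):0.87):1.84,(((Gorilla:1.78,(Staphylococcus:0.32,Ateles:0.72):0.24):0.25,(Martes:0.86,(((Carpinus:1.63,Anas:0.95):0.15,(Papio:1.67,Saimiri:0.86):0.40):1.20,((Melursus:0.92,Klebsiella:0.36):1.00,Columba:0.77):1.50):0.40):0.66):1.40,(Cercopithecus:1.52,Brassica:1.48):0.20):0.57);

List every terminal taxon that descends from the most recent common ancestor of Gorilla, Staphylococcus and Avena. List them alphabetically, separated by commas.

Tracing Gorilla: it sits inside (Gorilla,(Staphylococcus,Ateles)).
Tracing Staphylococcus: it sits inside (Staphylococcus,Ateles).
Tracing Avena: it sits inside (Avena,Bacillus).
The smallest clade enclosing all 3 is the whole tree (their MRCA is the root), so the answer is all 24 tips in alphabetical order.

Acinonyx, Anas, Anopheles, Arabidopsis, Ateles, Avena, Bacillus, Brassica, Carpinus, Cercopithecus, Colobus, Columba, Glossina, Gorilla, Hylobates, Klebsiella, Martes, Melursus, Nyctereutes, Papio, Picea, Pinus, Saimiri, Staphylococcus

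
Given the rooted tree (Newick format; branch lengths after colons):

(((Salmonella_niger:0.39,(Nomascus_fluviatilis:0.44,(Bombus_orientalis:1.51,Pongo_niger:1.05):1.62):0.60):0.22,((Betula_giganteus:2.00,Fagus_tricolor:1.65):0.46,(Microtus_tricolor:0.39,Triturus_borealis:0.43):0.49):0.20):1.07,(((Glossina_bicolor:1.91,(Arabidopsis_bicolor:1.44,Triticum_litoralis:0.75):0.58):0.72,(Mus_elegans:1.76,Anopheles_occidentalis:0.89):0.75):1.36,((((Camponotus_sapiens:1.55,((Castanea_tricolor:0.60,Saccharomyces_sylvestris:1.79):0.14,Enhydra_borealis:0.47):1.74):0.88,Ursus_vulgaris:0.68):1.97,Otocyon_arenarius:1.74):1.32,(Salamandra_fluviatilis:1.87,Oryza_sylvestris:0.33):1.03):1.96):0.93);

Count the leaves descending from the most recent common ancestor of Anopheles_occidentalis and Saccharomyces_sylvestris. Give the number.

The MRCA of Anopheles_occidentalis and Saccharomyces_sylvestris is the node subtending (((Glossina_bicolor,(Arabidopsis_bicolor,Triticum_litoralis)),(Mus_elegans,Anopheles_occidentalis)),((((Camponotus_sapiens,((Castanea_tricolor,Saccharomyces_sylvestris),Enhydra_borealis)),Ursus_vulgaris),Otocyon_arenarius),(Salamandra_fluviatilis,Oryza_sylvestris))).
That clade contains 13 terminal taxa: Anopheles_occidentalis, Arabidopsis_bicolor, Camponotus_sapiens, Castanea_tricolor, Enhydra_borealis, Glossina_bicolor, Mus_elegans, Oryza_sylvestris, Otocyon_arenarius, Saccharomyces_sylvestris, Salamandra_fluviatilis, Triticum_litoralis, Ursus_vulgaris.

13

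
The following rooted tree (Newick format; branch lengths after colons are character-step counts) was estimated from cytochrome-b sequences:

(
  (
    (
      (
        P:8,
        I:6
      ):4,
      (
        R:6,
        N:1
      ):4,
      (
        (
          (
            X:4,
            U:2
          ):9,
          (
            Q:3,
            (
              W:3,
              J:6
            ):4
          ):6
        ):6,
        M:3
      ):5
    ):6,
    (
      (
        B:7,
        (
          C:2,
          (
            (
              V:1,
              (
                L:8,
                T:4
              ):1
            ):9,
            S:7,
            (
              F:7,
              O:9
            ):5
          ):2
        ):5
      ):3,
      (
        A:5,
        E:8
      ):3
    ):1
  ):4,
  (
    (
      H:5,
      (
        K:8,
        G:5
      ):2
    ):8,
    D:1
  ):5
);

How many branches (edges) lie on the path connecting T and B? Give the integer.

6

The MRCA of T and B is the node subtending (B,(C,((V,(L,T)),S,(F,O)))).
From T up to that node: 5 branches. From B up to the same node: 1 branch. Total: 5 + 1 = 6.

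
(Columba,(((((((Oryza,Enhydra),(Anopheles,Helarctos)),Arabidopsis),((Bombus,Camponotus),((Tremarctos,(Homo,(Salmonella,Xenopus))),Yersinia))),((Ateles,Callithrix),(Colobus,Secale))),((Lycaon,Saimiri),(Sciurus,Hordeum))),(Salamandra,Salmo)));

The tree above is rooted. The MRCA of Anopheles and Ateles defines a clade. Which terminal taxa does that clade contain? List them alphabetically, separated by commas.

Anopheles, Arabidopsis, Ateles, Bombus, Callithrix, Camponotus, Colobus, Enhydra, Helarctos, Homo, Oryza, Salmonella, Secale, Tremarctos, Xenopus, Yersinia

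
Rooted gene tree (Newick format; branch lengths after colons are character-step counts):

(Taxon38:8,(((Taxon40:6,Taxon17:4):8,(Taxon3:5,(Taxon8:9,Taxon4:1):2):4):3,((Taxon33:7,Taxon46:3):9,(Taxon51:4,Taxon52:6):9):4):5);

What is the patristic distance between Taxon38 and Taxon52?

32

The path runs Taxon38 → … → MRCA → … → Taxon52; the MRCA is the root of the tree.
Branch lengths along that path: 8 + 5 + 4 + 9 + 6 = 32.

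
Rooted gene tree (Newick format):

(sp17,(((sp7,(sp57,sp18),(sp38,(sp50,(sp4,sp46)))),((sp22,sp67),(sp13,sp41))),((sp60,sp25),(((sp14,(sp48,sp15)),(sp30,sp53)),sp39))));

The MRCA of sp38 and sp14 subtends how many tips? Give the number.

19

The MRCA of sp38 and sp14 is the node subtending (((sp7,(sp57,sp18),(sp38,(sp50,(sp4,sp46)))),((sp22,sp67),(sp13,sp41))),((sp60,sp25),(((sp14,(sp48,sp15)),(sp30,sp53)),sp39))).
That clade contains 19 terminal taxa: sp13, sp14, sp15, sp18, sp22, sp25, sp30, sp38, sp39, sp4, sp41, sp46, sp48, sp50, sp53, sp57, sp60, sp67, sp7.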